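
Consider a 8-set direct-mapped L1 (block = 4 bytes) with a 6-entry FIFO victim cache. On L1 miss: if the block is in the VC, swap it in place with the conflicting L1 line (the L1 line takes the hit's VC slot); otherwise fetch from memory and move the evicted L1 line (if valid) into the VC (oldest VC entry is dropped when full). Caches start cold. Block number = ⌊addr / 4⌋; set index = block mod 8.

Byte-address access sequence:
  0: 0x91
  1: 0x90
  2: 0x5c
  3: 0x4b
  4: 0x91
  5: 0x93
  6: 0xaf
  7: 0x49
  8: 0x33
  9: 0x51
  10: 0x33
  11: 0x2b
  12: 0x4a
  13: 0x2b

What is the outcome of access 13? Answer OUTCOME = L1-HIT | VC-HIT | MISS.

OUTCOME = VC-HIT

#0 0x91→b36/s4 MISS; vc=[]
#1 0x90→b36/s4 L1-HIT; vc=[]
#2 0x5c→b23/s7 MISS; vc=[]
#3 0x4b→b18/s2 MISS; vc=[]
#4 0x91→b36/s4 L1-HIT; vc=[]
#5 0x93→b36/s4 L1-HIT; vc=[]
#6 0xaf→b43/s3 MISS; vc=[]
#7 0x49→b18/s2 L1-HIT; vc=[]
#8 0x33→b12/s4 MISS; vc=[36]
#9 0x51→b20/s4 MISS; vc=[36,12]
#10 0x33→b12/s4 VC-HIT; vc=[36,20]
#11 0x2b→b10/s2 MISS; vc=[36,20,18]
#12 0x4a→b18/s2 VC-HIT; vc=[36,20,10]
#13 0x2b→b10/s2 VC-HIT; vc=[36,20,18]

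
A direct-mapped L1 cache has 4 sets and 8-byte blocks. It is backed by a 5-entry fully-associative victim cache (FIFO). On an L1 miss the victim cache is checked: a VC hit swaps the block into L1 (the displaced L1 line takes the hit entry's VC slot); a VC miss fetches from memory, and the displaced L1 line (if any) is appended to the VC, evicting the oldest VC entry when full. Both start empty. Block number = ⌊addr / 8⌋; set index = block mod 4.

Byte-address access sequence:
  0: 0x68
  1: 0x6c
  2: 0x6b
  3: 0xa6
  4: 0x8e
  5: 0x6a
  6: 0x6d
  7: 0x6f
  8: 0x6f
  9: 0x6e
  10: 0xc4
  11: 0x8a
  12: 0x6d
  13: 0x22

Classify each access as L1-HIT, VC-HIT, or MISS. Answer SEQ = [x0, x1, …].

  [0] addr=0x68 blk=13 s=1: MISS | VC []
  [1] addr=0x6c blk=13 s=1: L1-HIT | VC []
  [2] addr=0x6b blk=13 s=1: L1-HIT | VC []
  [3] addr=0xa6 blk=20 s=0: MISS | VC []
  [4] addr=0x8e blk=17 s=1: MISS | VC [13]
  [5] addr=0x6a blk=13 s=1: VC-HIT | VC [17]
  [6] addr=0x6d blk=13 s=1: L1-HIT | VC [17]
  [7] addr=0x6f blk=13 s=1: L1-HIT | VC [17]
  [8] addr=0x6f blk=13 s=1: L1-HIT | VC [17]
  [9] addr=0x6e blk=13 s=1: L1-HIT | VC [17]
  [10] addr=0xc4 blk=24 s=0: MISS | VC [17, 20]
  [11] addr=0x8a blk=17 s=1: VC-HIT | VC [13, 20]
  [12] addr=0x6d blk=13 s=1: VC-HIT | VC [17, 20]
  [13] addr=0x22 blk=4 s=0: MISS | VC [17, 20, 24]

SEQ = [MISS, L1-HIT, L1-HIT, MISS, MISS, VC-HIT, L1-HIT, L1-HIT, L1-HIT, L1-HIT, MISS, VC-HIT, VC-HIT, MISS]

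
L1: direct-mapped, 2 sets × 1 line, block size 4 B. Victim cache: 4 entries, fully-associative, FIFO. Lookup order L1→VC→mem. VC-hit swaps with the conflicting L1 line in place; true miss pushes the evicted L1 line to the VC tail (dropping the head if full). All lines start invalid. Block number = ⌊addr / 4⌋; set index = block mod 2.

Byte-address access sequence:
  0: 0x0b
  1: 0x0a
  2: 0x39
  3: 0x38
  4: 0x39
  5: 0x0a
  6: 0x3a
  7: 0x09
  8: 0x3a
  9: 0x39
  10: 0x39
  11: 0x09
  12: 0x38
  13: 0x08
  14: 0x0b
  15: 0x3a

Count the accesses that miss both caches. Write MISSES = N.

MISSES = 2

0: 0xb (blk 2, set 0) → MISS  vc=[]
1: 0xa (blk 2, set 0) → L1-HIT  vc=[]
2: 0x39 (blk 14, set 0) → MISS  vc=[2]
3: 0x38 (blk 14, set 0) → L1-HIT  vc=[2]
4: 0x39 (blk 14, set 0) → L1-HIT  vc=[2]
5: 0xa (blk 2, set 0) → VC-HIT  vc=[14]
6: 0x3a (blk 14, set 0) → VC-HIT  vc=[2]
7: 0x9 (blk 2, set 0) → VC-HIT  vc=[14]
8: 0x3a (blk 14, set 0) → VC-HIT  vc=[2]
9: 0x39 (blk 14, set 0) → L1-HIT  vc=[2]
10: 0x39 (blk 14, set 0) → L1-HIT  vc=[2]
11: 0x9 (blk 2, set 0) → VC-HIT  vc=[14]
12: 0x38 (blk 14, set 0) → VC-HIT  vc=[2]
13: 0x8 (blk 2, set 0) → VC-HIT  vc=[14]
14: 0xb (blk 2, set 0) → L1-HIT  vc=[14]
15: 0x3a (blk 14, set 0) → VC-HIT  vc=[2]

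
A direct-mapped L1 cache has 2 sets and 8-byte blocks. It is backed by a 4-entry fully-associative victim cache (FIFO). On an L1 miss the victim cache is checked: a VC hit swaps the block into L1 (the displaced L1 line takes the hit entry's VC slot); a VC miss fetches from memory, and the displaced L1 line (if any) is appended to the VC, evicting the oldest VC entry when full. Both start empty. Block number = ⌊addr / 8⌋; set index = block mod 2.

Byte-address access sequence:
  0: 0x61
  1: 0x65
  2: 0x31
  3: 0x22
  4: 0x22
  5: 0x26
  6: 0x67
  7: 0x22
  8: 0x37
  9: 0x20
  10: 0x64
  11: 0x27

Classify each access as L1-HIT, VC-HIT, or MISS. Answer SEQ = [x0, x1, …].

SEQ = [MISS, L1-HIT, MISS, MISS, L1-HIT, L1-HIT, VC-HIT, VC-HIT, VC-HIT, VC-HIT, VC-HIT, VC-HIT]

  [0] addr=0x61 blk=12 s=0: MISS | VC []
  [1] addr=0x65 blk=12 s=0: L1-HIT | VC []
  [2] addr=0x31 blk=6 s=0: MISS | VC [12]
  [3] addr=0x22 blk=4 s=0: MISS | VC [12, 6]
  [4] addr=0x22 blk=4 s=0: L1-HIT | VC [12, 6]
  [5] addr=0x26 blk=4 s=0: L1-HIT | VC [12, 6]
  [6] addr=0x67 blk=12 s=0: VC-HIT | VC [4, 6]
  [7] addr=0x22 blk=4 s=0: VC-HIT | VC [12, 6]
  [8] addr=0x37 blk=6 s=0: VC-HIT | VC [12, 4]
  [9] addr=0x20 blk=4 s=0: VC-HIT | VC [12, 6]
  [10] addr=0x64 blk=12 s=0: VC-HIT | VC [4, 6]
  [11] addr=0x27 blk=4 s=0: VC-HIT | VC [12, 6]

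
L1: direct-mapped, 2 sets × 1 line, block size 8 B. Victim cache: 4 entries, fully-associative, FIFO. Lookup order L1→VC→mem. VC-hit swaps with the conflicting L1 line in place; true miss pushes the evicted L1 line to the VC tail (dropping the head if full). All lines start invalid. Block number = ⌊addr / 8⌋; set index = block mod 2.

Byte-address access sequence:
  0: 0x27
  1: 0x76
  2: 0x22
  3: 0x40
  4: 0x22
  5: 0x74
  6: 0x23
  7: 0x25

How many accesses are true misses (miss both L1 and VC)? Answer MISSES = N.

0: 0x27 (blk 4, set 0) → MISS  vc=[]
1: 0x76 (blk 14, set 0) → MISS  vc=[4]
2: 0x22 (blk 4, set 0) → VC-HIT  vc=[14]
3: 0x40 (blk 8, set 0) → MISS  vc=[14, 4]
4: 0x22 (blk 4, set 0) → VC-HIT  vc=[14, 8]
5: 0x74 (blk 14, set 0) → VC-HIT  vc=[4, 8]
6: 0x23 (blk 4, set 0) → VC-HIT  vc=[14, 8]
7: 0x25 (blk 4, set 0) → L1-HIT  vc=[14, 8]

MISSES = 3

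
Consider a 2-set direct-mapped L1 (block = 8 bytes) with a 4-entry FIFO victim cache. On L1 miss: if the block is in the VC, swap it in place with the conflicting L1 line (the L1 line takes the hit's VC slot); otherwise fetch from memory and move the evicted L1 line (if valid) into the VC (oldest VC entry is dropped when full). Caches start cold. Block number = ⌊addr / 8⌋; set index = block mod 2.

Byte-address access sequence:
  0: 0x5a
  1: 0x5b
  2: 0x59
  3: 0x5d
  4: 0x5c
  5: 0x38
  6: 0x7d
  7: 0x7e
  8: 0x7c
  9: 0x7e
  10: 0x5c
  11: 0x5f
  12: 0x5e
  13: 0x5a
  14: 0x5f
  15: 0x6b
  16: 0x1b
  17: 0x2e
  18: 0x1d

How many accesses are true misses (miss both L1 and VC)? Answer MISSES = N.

  [0] addr=0x5a blk=11 s=1: MISS | VC []
  [1] addr=0x5b blk=11 s=1: L1-HIT | VC []
  [2] addr=0x59 blk=11 s=1: L1-HIT | VC []
  [3] addr=0x5d blk=11 s=1: L1-HIT | VC []
  [4] addr=0x5c blk=11 s=1: L1-HIT | VC []
  [5] addr=0x38 blk=7 s=1: MISS | VC [11]
  [6] addr=0x7d blk=15 s=1: MISS | VC [11, 7]
  [7] addr=0x7e blk=15 s=1: L1-HIT | VC [11, 7]
  [8] addr=0x7c blk=15 s=1: L1-HIT | VC [11, 7]
  [9] addr=0x7e blk=15 s=1: L1-HIT | VC [11, 7]
  [10] addr=0x5c blk=11 s=1: VC-HIT | VC [15, 7]
  [11] addr=0x5f blk=11 s=1: L1-HIT | VC [15, 7]
  [12] addr=0x5e blk=11 s=1: L1-HIT | VC [15, 7]
  [13] addr=0x5a blk=11 s=1: L1-HIT | VC [15, 7]
  [14] addr=0x5f blk=11 s=1: L1-HIT | VC [15, 7]
  [15] addr=0x6b blk=13 s=1: MISS | VC [15, 7, 11]
  [16] addr=0x1b blk=3 s=1: MISS | VC [15, 7, 11, 13]
  [17] addr=0x2e blk=5 s=1: MISS | VC [7, 11, 13, 3]
  [18] addr=0x1d blk=3 s=1: VC-HIT | VC [7, 11, 13, 5]

MISSES = 6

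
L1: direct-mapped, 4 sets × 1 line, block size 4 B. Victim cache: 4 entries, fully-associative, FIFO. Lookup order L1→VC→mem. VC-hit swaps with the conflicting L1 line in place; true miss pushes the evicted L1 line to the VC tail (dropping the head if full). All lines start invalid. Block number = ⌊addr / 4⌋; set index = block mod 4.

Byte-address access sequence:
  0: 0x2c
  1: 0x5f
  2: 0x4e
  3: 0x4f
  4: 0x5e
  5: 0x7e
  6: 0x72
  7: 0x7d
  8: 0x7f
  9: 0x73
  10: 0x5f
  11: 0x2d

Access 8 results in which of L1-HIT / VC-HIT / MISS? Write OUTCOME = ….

0: 0x2c (blk 11, set 3) → MISS  vc=[]
1: 0x5f (blk 23, set 3) → MISS  vc=[11]
2: 0x4e (blk 19, set 3) → MISS  vc=[11, 23]
3: 0x4f (blk 19, set 3) → L1-HIT  vc=[11, 23]
4: 0x5e (blk 23, set 3) → VC-HIT  vc=[11, 19]
5: 0x7e (blk 31, set 3) → MISS  vc=[11, 19, 23]
6: 0x72 (blk 28, set 0) → MISS  vc=[11, 19, 23]
7: 0x7d (blk 31, set 3) → L1-HIT  vc=[11, 19, 23]
8: 0x7f (blk 31, set 3) → L1-HIT  vc=[11, 19, 23]
9: 0x73 (blk 28, set 0) → L1-HIT  vc=[11, 19, 23]
10: 0x5f (blk 23, set 3) → VC-HIT  vc=[11, 19, 31]
11: 0x2d (blk 11, set 3) → VC-HIT  vc=[23, 19, 31]

OUTCOME = L1-HIT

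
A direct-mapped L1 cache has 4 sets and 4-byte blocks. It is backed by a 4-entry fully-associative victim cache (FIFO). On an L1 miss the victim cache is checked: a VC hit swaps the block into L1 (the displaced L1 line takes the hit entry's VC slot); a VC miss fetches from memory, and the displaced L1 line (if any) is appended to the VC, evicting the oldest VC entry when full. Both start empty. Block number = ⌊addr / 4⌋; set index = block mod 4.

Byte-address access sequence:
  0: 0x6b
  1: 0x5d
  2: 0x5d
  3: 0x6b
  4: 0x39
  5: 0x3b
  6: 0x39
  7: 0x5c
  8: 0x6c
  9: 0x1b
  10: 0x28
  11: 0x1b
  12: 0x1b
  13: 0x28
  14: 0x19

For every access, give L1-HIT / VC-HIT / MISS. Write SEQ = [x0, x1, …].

SEQ = [MISS, MISS, L1-HIT, L1-HIT, MISS, L1-HIT, L1-HIT, L1-HIT, MISS, MISS, MISS, VC-HIT, L1-HIT, VC-HIT, VC-HIT]

#0 0x6b→b26/s2 MISS; vc=[]
#1 0x5d→b23/s3 MISS; vc=[]
#2 0x5d→b23/s3 L1-HIT; vc=[]
#3 0x6b→b26/s2 L1-HIT; vc=[]
#4 0x39→b14/s2 MISS; vc=[26]
#5 0x3b→b14/s2 L1-HIT; vc=[26]
#6 0x39→b14/s2 L1-HIT; vc=[26]
#7 0x5c→b23/s3 L1-HIT; vc=[26]
#8 0x6c→b27/s3 MISS; vc=[26,23]
#9 0x1b→b6/s2 MISS; vc=[26,23,14]
#10 0x28→b10/s2 MISS; vc=[26,23,14,6]
#11 0x1b→b6/s2 VC-HIT; vc=[26,23,14,10]
#12 0x1b→b6/s2 L1-HIT; vc=[26,23,14,10]
#13 0x28→b10/s2 VC-HIT; vc=[26,23,14,6]
#14 0x19→b6/s2 VC-HIT; vc=[26,23,14,10]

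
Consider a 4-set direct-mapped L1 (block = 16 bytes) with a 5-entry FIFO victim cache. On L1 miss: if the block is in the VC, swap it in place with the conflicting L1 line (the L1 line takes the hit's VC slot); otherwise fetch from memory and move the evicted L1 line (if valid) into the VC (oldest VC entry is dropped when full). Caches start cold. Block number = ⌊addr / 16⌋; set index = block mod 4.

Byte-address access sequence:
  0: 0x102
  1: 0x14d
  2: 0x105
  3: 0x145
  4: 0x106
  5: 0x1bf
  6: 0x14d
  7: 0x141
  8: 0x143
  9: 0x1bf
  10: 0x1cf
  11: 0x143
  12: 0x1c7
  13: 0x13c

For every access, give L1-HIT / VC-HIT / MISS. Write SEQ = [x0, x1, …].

#0 0x102→b16/s0 MISS; vc=[]
#1 0x14d→b20/s0 MISS; vc=[16]
#2 0x105→b16/s0 VC-HIT; vc=[20]
#3 0x145→b20/s0 VC-HIT; vc=[16]
#4 0x106→b16/s0 VC-HIT; vc=[20]
#5 0x1bf→b27/s3 MISS; vc=[20]
#6 0x14d→b20/s0 VC-HIT; vc=[16]
#7 0x141→b20/s0 L1-HIT; vc=[16]
#8 0x143→b20/s0 L1-HIT; vc=[16]
#9 0x1bf→b27/s3 L1-HIT; vc=[16]
#10 0x1cf→b28/s0 MISS; vc=[16,20]
#11 0x143→b20/s0 VC-HIT; vc=[16,28]
#12 0x1c7→b28/s0 VC-HIT; vc=[16,20]
#13 0x13c→b19/s3 MISS; vc=[16,20,27]

SEQ = [MISS, MISS, VC-HIT, VC-HIT, VC-HIT, MISS, VC-HIT, L1-HIT, L1-HIT, L1-HIT, MISS, VC-HIT, VC-HIT, MISS]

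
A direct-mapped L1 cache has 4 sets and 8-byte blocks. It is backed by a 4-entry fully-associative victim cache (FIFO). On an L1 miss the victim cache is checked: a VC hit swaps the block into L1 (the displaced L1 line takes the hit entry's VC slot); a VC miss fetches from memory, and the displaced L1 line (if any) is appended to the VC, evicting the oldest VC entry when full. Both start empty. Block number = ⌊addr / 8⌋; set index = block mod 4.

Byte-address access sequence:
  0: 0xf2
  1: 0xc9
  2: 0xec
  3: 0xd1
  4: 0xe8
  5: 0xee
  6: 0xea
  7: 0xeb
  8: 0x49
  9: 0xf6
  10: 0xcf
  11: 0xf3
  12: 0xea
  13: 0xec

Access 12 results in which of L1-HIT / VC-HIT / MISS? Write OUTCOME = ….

OUTCOME = VC-HIT

#0 0xf2→b30/s2 MISS; vc=[]
#1 0xc9→b25/s1 MISS; vc=[]
#2 0xec→b29/s1 MISS; vc=[25]
#3 0xd1→b26/s2 MISS; vc=[25,30]
#4 0xe8→b29/s1 L1-HIT; vc=[25,30]
#5 0xee→b29/s1 L1-HIT; vc=[25,30]
#6 0xea→b29/s1 L1-HIT; vc=[25,30]
#7 0xeb→b29/s1 L1-HIT; vc=[25,30]
#8 0x49→b9/s1 MISS; vc=[25,30,29]
#9 0xf6→b30/s2 VC-HIT; vc=[25,26,29]
#10 0xcf→b25/s1 VC-HIT; vc=[9,26,29]
#11 0xf3→b30/s2 L1-HIT; vc=[9,26,29]
#12 0xea→b29/s1 VC-HIT; vc=[9,26,25]
#13 0xec→b29/s1 L1-HIT; vc=[9,26,25]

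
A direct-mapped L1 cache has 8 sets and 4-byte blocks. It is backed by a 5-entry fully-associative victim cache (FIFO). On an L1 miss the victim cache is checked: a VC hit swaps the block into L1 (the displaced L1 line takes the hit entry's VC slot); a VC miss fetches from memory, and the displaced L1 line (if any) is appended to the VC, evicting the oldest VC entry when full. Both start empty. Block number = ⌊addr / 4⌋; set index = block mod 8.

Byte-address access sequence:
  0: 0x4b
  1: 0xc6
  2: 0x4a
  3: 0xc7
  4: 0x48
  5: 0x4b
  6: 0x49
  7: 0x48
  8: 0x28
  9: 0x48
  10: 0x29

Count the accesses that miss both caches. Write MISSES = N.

#0 0x4b→b18/s2 MISS; vc=[]
#1 0xc6→b49/s1 MISS; vc=[]
#2 0x4a→b18/s2 L1-HIT; vc=[]
#3 0xc7→b49/s1 L1-HIT; vc=[]
#4 0x48→b18/s2 L1-HIT; vc=[]
#5 0x4b→b18/s2 L1-HIT; vc=[]
#6 0x49→b18/s2 L1-HIT; vc=[]
#7 0x48→b18/s2 L1-HIT; vc=[]
#8 0x28→b10/s2 MISS; vc=[18]
#9 0x48→b18/s2 VC-HIT; vc=[10]
#10 0x29→b10/s2 VC-HIT; vc=[18]

MISSES = 3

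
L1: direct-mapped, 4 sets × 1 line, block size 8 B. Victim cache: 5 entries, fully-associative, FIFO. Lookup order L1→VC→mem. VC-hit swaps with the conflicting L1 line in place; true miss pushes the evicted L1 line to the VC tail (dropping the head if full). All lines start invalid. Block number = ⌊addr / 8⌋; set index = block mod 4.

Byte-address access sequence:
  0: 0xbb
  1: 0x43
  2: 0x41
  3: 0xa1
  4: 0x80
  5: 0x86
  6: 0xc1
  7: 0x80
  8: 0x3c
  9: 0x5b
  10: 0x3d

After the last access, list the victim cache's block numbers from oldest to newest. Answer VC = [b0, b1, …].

VC = [8, 20, 24, 23, 11]

  [0] addr=0xbb blk=23 s=3: MISS | VC []
  [1] addr=0x43 blk=8 s=0: MISS | VC []
  [2] addr=0x41 blk=8 s=0: L1-HIT | VC []
  [3] addr=0xa1 blk=20 s=0: MISS | VC [8]
  [4] addr=0x80 blk=16 s=0: MISS | VC [8, 20]
  [5] addr=0x86 blk=16 s=0: L1-HIT | VC [8, 20]
  [6] addr=0xc1 blk=24 s=0: MISS | VC [8, 20, 16]
  [7] addr=0x80 blk=16 s=0: VC-HIT | VC [8, 20, 24]
  [8] addr=0x3c blk=7 s=3: MISS | VC [8, 20, 24, 23]
  [9] addr=0x5b blk=11 s=3: MISS | VC [8, 20, 24, 23, 7]
  [10] addr=0x3d blk=7 s=3: VC-HIT | VC [8, 20, 24, 23, 11]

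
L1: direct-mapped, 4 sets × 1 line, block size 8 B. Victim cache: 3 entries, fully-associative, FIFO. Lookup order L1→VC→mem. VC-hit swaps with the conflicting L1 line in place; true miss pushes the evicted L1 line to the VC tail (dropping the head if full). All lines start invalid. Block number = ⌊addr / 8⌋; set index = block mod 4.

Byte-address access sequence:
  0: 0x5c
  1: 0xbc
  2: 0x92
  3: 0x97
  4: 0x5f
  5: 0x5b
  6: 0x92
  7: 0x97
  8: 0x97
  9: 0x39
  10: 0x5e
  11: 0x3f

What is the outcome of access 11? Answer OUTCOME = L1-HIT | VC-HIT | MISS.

  [0] addr=0x5c blk=11 s=3: MISS | VC []
  [1] addr=0xbc blk=23 s=3: MISS | VC [11]
  [2] addr=0x92 blk=18 s=2: MISS | VC [11]
  [3] addr=0x97 blk=18 s=2: L1-HIT | VC [11]
  [4] addr=0x5f blk=11 s=3: VC-HIT | VC [23]
  [5] addr=0x5b blk=11 s=3: L1-HIT | VC [23]
  [6] addr=0x92 blk=18 s=2: L1-HIT | VC [23]
  [7] addr=0x97 blk=18 s=2: L1-HIT | VC [23]
  [8] addr=0x97 blk=18 s=2: L1-HIT | VC [23]
  [9] addr=0x39 blk=7 s=3: MISS | VC [23, 11]
  [10] addr=0x5e blk=11 s=3: VC-HIT | VC [23, 7]
  [11] addr=0x3f blk=7 s=3: VC-HIT | VC [23, 11]

OUTCOME = VC-HIT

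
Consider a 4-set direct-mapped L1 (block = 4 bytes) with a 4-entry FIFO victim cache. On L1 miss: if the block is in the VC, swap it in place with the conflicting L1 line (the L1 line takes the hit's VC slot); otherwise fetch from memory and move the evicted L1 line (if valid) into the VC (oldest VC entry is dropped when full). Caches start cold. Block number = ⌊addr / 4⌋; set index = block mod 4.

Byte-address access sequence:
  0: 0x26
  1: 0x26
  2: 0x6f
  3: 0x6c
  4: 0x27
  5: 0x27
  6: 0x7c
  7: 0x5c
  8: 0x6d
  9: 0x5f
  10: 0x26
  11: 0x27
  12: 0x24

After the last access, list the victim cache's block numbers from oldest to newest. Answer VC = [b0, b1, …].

  [0] addr=0x26 blk=9 s=1: MISS | VC []
  [1] addr=0x26 blk=9 s=1: L1-HIT | VC []
  [2] addr=0x6f blk=27 s=3: MISS | VC []
  [3] addr=0x6c blk=27 s=3: L1-HIT | VC []
  [4] addr=0x27 blk=9 s=1: L1-HIT | VC []
  [5] addr=0x27 blk=9 s=1: L1-HIT | VC []
  [6] addr=0x7c blk=31 s=3: MISS | VC [27]
  [7] addr=0x5c blk=23 s=3: MISS | VC [27, 31]
  [8] addr=0x6d blk=27 s=3: VC-HIT | VC [23, 31]
  [9] addr=0x5f blk=23 s=3: VC-HIT | VC [27, 31]
  [10] addr=0x26 blk=9 s=1: L1-HIT | VC [27, 31]
  [11] addr=0x27 blk=9 s=1: L1-HIT | VC [27, 31]
  [12] addr=0x24 blk=9 s=1: L1-HIT | VC [27, 31]

VC = [27, 31]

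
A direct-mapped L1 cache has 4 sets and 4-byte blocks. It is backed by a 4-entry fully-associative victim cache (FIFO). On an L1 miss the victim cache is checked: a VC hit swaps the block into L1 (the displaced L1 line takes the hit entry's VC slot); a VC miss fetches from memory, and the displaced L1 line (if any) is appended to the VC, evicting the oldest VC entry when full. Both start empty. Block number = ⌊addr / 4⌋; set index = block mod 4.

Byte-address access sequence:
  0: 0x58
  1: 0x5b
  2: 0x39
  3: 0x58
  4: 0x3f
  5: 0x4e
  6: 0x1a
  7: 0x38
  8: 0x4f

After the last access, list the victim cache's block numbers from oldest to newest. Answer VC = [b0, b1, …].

0: 0x58 (blk 22, set 2) → MISS  vc=[]
1: 0x5b (blk 22, set 2) → L1-HIT  vc=[]
2: 0x39 (blk 14, set 2) → MISS  vc=[22]
3: 0x58 (blk 22, set 2) → VC-HIT  vc=[14]
4: 0x3f (blk 15, set 3) → MISS  vc=[14]
5: 0x4e (blk 19, set 3) → MISS  vc=[14, 15]
6: 0x1a (blk 6, set 2) → MISS  vc=[14, 15, 22]
7: 0x38 (blk 14, set 2) → VC-HIT  vc=[6, 15, 22]
8: 0x4f (blk 19, set 3) → L1-HIT  vc=[6, 15, 22]

VC = [6, 15, 22]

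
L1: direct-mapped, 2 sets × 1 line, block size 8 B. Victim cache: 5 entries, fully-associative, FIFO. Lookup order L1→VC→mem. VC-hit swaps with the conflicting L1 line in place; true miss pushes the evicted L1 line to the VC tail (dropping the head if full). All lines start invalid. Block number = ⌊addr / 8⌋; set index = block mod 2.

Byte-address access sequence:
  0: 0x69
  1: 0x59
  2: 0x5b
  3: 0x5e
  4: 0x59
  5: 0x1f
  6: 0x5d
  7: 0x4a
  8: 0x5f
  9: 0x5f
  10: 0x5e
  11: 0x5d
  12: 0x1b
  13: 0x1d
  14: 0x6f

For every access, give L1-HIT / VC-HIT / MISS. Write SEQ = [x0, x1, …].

SEQ = [MISS, MISS, L1-HIT, L1-HIT, L1-HIT, MISS, VC-HIT, MISS, VC-HIT, L1-HIT, L1-HIT, L1-HIT, VC-HIT, L1-HIT, VC-HIT]

0: 0x69 (blk 13, set 1) → MISS  vc=[]
1: 0x59 (blk 11, set 1) → MISS  vc=[13]
2: 0x5b (blk 11, set 1) → L1-HIT  vc=[13]
3: 0x5e (blk 11, set 1) → L1-HIT  vc=[13]
4: 0x59 (blk 11, set 1) → L1-HIT  vc=[13]
5: 0x1f (blk 3, set 1) → MISS  vc=[13, 11]
6: 0x5d (blk 11, set 1) → VC-HIT  vc=[13, 3]
7: 0x4a (blk 9, set 1) → MISS  vc=[13, 3, 11]
8: 0x5f (blk 11, set 1) → VC-HIT  vc=[13, 3, 9]
9: 0x5f (blk 11, set 1) → L1-HIT  vc=[13, 3, 9]
10: 0x5e (blk 11, set 1) → L1-HIT  vc=[13, 3, 9]
11: 0x5d (blk 11, set 1) → L1-HIT  vc=[13, 3, 9]
12: 0x1b (blk 3, set 1) → VC-HIT  vc=[13, 11, 9]
13: 0x1d (blk 3, set 1) → L1-HIT  vc=[13, 11, 9]
14: 0x6f (blk 13, set 1) → VC-HIT  vc=[3, 11, 9]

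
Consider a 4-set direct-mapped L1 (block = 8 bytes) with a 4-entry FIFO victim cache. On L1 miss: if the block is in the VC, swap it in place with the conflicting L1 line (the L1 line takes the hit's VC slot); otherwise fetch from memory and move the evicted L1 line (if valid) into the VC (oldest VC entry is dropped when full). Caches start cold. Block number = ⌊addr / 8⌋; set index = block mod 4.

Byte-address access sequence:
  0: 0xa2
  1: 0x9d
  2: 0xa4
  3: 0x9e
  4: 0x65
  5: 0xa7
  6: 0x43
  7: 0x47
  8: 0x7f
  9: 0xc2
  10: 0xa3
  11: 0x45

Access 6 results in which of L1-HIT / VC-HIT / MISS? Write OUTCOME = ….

OUTCOME = MISS

#0 0xa2→b20/s0 MISS; vc=[]
#1 0x9d→b19/s3 MISS; vc=[]
#2 0xa4→b20/s0 L1-HIT; vc=[]
#3 0x9e→b19/s3 L1-HIT; vc=[]
#4 0x65→b12/s0 MISS; vc=[20]
#5 0xa7→b20/s0 VC-HIT; vc=[12]
#6 0x43→b8/s0 MISS; vc=[12,20]
#7 0x47→b8/s0 L1-HIT; vc=[12,20]
#8 0x7f→b15/s3 MISS; vc=[12,20,19]
#9 0xc2→b24/s0 MISS; vc=[12,20,19,8]
#10 0xa3→b20/s0 VC-HIT; vc=[12,24,19,8]
#11 0x45→b8/s0 VC-HIT; vc=[12,24,19,20]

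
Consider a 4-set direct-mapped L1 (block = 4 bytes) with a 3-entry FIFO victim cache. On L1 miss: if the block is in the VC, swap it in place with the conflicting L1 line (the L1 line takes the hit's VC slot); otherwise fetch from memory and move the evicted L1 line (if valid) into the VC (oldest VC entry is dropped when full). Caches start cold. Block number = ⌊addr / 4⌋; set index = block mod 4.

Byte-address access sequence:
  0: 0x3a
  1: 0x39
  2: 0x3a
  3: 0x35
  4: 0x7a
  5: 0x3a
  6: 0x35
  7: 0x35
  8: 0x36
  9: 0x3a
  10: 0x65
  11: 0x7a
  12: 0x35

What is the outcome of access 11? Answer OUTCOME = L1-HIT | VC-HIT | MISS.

0: 0x3a (blk 14, set 2) → MISS  vc=[]
1: 0x39 (blk 14, set 2) → L1-HIT  vc=[]
2: 0x3a (blk 14, set 2) → L1-HIT  vc=[]
3: 0x35 (blk 13, set 1) → MISS  vc=[]
4: 0x7a (blk 30, set 2) → MISS  vc=[14]
5: 0x3a (blk 14, set 2) → VC-HIT  vc=[30]
6: 0x35 (blk 13, set 1) → L1-HIT  vc=[30]
7: 0x35 (blk 13, set 1) → L1-HIT  vc=[30]
8: 0x36 (blk 13, set 1) → L1-HIT  vc=[30]
9: 0x3a (blk 14, set 2) → L1-HIT  vc=[30]
10: 0x65 (blk 25, set 1) → MISS  vc=[30, 13]
11: 0x7a (blk 30, set 2) → VC-HIT  vc=[14, 13]
12: 0x35 (blk 13, set 1) → VC-HIT  vc=[14, 25]

OUTCOME = VC-HIT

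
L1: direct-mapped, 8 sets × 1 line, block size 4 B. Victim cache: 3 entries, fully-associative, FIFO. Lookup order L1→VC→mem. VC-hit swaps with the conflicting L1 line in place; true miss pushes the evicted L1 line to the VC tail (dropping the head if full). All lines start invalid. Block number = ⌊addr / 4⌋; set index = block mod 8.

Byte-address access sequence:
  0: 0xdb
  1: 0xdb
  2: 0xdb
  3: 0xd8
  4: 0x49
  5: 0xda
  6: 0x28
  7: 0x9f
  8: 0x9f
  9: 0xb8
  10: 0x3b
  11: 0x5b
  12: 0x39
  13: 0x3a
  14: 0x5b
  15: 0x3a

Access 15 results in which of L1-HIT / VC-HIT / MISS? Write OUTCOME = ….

OUTCOME = VC-HIT

#0 0xdb→b54/s6 MISS; vc=[]
#1 0xdb→b54/s6 L1-HIT; vc=[]
#2 0xdb→b54/s6 L1-HIT; vc=[]
#3 0xd8→b54/s6 L1-HIT; vc=[]
#4 0x49→b18/s2 MISS; vc=[]
#5 0xda→b54/s6 L1-HIT; vc=[]
#6 0x28→b10/s2 MISS; vc=[18]
#7 0x9f→b39/s7 MISS; vc=[18]
#8 0x9f→b39/s7 L1-HIT; vc=[18]
#9 0xb8→b46/s6 MISS; vc=[18,54]
#10 0x3b→b14/s6 MISS; vc=[18,54,46]
#11 0x5b→b22/s6 MISS; vc=[54,46,14]
#12 0x39→b14/s6 VC-HIT; vc=[54,46,22]
#13 0x3a→b14/s6 L1-HIT; vc=[54,46,22]
#14 0x5b→b22/s6 VC-HIT; vc=[54,46,14]
#15 0x3a→b14/s6 VC-HIT; vc=[54,46,22]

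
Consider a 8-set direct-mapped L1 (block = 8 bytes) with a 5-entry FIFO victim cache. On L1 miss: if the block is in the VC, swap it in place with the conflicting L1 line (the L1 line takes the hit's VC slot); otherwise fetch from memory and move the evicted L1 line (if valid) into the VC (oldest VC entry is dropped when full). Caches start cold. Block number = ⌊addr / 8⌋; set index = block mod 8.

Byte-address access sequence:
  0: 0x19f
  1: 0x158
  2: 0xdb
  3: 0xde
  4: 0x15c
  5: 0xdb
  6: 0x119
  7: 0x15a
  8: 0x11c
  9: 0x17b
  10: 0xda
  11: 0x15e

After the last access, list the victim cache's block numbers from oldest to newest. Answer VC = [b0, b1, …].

#0 0x19f→b51/s3 MISS; vc=[]
#1 0x158→b43/s3 MISS; vc=[51]
#2 0xdb→b27/s3 MISS; vc=[51,43]
#3 0xde→b27/s3 L1-HIT; vc=[51,43]
#4 0x15c→b43/s3 VC-HIT; vc=[51,27]
#5 0xdb→b27/s3 VC-HIT; vc=[51,43]
#6 0x119→b35/s3 MISS; vc=[51,43,27]
#7 0x15a→b43/s3 VC-HIT; vc=[51,35,27]
#8 0x11c→b35/s3 VC-HIT; vc=[51,43,27]
#9 0x17b→b47/s7 MISS; vc=[51,43,27]
#10 0xda→b27/s3 VC-HIT; vc=[51,43,35]
#11 0x15e→b43/s3 VC-HIT; vc=[51,27,35]

VC = [51, 27, 35]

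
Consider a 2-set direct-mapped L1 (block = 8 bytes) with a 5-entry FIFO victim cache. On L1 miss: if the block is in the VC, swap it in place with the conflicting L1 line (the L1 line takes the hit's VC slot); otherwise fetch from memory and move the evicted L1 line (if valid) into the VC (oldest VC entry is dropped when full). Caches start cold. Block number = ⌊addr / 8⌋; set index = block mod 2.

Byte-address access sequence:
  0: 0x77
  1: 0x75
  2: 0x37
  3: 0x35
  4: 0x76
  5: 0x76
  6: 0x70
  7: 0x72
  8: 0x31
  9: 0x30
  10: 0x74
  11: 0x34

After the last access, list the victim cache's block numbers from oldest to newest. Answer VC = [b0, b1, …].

#0 0x77→b14/s0 MISS; vc=[]
#1 0x75→b14/s0 L1-HIT; vc=[]
#2 0x37→b6/s0 MISS; vc=[14]
#3 0x35→b6/s0 L1-HIT; vc=[14]
#4 0x76→b14/s0 VC-HIT; vc=[6]
#5 0x76→b14/s0 L1-HIT; vc=[6]
#6 0x70→b14/s0 L1-HIT; vc=[6]
#7 0x72→b14/s0 L1-HIT; vc=[6]
#8 0x31→b6/s0 VC-HIT; vc=[14]
#9 0x30→b6/s0 L1-HIT; vc=[14]
#10 0x74→b14/s0 VC-HIT; vc=[6]
#11 0x34→b6/s0 VC-HIT; vc=[14]

VC = [14]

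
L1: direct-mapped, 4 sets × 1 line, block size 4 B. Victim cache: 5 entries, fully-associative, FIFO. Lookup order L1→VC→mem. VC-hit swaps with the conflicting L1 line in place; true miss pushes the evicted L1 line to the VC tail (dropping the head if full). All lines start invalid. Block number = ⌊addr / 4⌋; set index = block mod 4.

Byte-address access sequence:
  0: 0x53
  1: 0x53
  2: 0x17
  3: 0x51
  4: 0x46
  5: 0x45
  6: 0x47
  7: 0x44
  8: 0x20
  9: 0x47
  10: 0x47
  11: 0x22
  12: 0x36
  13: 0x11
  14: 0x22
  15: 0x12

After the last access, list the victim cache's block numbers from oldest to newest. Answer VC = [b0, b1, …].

0: 0x53 (blk 20, set 0) → MISS  vc=[]
1: 0x53 (blk 20, set 0) → L1-HIT  vc=[]
2: 0x17 (blk 5, set 1) → MISS  vc=[]
3: 0x51 (blk 20, set 0) → L1-HIT  vc=[]
4: 0x46 (blk 17, set 1) → MISS  vc=[5]
5: 0x45 (blk 17, set 1) → L1-HIT  vc=[5]
6: 0x47 (blk 17, set 1) → L1-HIT  vc=[5]
7: 0x44 (blk 17, set 1) → L1-HIT  vc=[5]
8: 0x20 (blk 8, set 0) → MISS  vc=[5, 20]
9: 0x47 (blk 17, set 1) → L1-HIT  vc=[5, 20]
10: 0x47 (blk 17, set 1) → L1-HIT  vc=[5, 20]
11: 0x22 (blk 8, set 0) → L1-HIT  vc=[5, 20]
12: 0x36 (blk 13, set 1) → MISS  vc=[5, 20, 17]
13: 0x11 (blk 4, set 0) → MISS  vc=[5, 20, 17, 8]
14: 0x22 (blk 8, set 0) → VC-HIT  vc=[5, 20, 17, 4]
15: 0x12 (blk 4, set 0) → VC-HIT  vc=[5, 20, 17, 8]

VC = [5, 20, 17, 8]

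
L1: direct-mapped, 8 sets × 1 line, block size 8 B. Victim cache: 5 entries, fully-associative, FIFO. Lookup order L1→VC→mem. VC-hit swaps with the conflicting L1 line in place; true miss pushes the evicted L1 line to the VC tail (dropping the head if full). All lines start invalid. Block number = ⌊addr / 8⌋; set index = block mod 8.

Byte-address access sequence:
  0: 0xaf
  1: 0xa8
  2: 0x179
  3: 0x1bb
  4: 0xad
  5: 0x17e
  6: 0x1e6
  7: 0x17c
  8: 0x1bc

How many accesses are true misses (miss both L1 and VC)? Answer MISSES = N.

0: 0xaf (blk 21, set 5) → MISS  vc=[]
1: 0xa8 (blk 21, set 5) → L1-HIT  vc=[]
2: 0x179 (blk 47, set 7) → MISS  vc=[]
3: 0x1bb (blk 55, set 7) → MISS  vc=[47]
4: 0xad (blk 21, set 5) → L1-HIT  vc=[47]
5: 0x17e (blk 47, set 7) → VC-HIT  vc=[55]
6: 0x1e6 (blk 60, set 4) → MISS  vc=[55]
7: 0x17c (blk 47, set 7) → L1-HIT  vc=[55]
8: 0x1bc (blk 55, set 7) → VC-HIT  vc=[47]

MISSES = 4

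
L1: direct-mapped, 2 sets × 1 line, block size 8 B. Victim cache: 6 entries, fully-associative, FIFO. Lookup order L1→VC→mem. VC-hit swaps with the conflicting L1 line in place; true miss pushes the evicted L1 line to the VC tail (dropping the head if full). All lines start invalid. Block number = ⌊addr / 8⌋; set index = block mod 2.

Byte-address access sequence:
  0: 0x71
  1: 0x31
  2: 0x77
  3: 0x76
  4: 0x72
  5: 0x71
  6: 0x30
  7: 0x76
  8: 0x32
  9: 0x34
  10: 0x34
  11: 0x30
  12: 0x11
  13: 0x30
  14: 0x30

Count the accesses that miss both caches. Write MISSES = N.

MISSES = 3

  [0] addr=0x71 blk=14 s=0: MISS | VC []
  [1] addr=0x31 blk=6 s=0: MISS | VC [14]
  [2] addr=0x77 blk=14 s=0: VC-HIT | VC [6]
  [3] addr=0x76 blk=14 s=0: L1-HIT | VC [6]
  [4] addr=0x72 blk=14 s=0: L1-HIT | VC [6]
  [5] addr=0x71 blk=14 s=0: L1-HIT | VC [6]
  [6] addr=0x30 blk=6 s=0: VC-HIT | VC [14]
  [7] addr=0x76 blk=14 s=0: VC-HIT | VC [6]
  [8] addr=0x32 blk=6 s=0: VC-HIT | VC [14]
  [9] addr=0x34 blk=6 s=0: L1-HIT | VC [14]
  [10] addr=0x34 blk=6 s=0: L1-HIT | VC [14]
  [11] addr=0x30 blk=6 s=0: L1-HIT | VC [14]
  [12] addr=0x11 blk=2 s=0: MISS | VC [14, 6]
  [13] addr=0x30 blk=6 s=0: VC-HIT | VC [14, 2]
  [14] addr=0x30 blk=6 s=0: L1-HIT | VC [14, 2]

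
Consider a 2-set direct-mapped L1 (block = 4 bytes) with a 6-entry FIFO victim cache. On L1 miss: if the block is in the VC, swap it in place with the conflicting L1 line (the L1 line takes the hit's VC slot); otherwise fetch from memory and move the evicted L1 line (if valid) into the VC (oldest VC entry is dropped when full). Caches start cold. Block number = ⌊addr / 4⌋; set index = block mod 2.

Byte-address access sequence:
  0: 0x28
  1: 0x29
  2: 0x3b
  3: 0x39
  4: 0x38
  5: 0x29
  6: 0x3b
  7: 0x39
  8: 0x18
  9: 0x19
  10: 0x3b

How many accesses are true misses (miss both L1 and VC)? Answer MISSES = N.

0: 0x28 (blk 10, set 0) → MISS  vc=[]
1: 0x29 (blk 10, set 0) → L1-HIT  vc=[]
2: 0x3b (blk 14, set 0) → MISS  vc=[10]
3: 0x39 (blk 14, set 0) → L1-HIT  vc=[10]
4: 0x38 (blk 14, set 0) → L1-HIT  vc=[10]
5: 0x29 (blk 10, set 0) → VC-HIT  vc=[14]
6: 0x3b (blk 14, set 0) → VC-HIT  vc=[10]
7: 0x39 (blk 14, set 0) → L1-HIT  vc=[10]
8: 0x18 (blk 6, set 0) → MISS  vc=[10, 14]
9: 0x19 (blk 6, set 0) → L1-HIT  vc=[10, 14]
10: 0x3b (blk 14, set 0) → VC-HIT  vc=[10, 6]

MISSES = 3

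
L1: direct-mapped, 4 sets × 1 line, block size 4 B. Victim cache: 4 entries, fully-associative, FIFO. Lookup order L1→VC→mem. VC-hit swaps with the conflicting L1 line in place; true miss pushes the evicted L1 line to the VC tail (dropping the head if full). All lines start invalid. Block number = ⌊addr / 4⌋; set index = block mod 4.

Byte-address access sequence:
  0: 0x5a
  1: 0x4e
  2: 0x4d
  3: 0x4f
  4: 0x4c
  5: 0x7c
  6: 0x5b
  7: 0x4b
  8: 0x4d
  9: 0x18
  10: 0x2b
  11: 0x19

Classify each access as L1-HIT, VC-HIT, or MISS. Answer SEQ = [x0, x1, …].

SEQ = [MISS, MISS, L1-HIT, L1-HIT, L1-HIT, MISS, L1-HIT, MISS, VC-HIT, MISS, MISS, VC-HIT]

  [0] addr=0x5a blk=22 s=2: MISS | VC []
  [1] addr=0x4e blk=19 s=3: MISS | VC []
  [2] addr=0x4d blk=19 s=3: L1-HIT | VC []
  [3] addr=0x4f blk=19 s=3: L1-HIT | VC []
  [4] addr=0x4c blk=19 s=3: L1-HIT | VC []
  [5] addr=0x7c blk=31 s=3: MISS | VC [19]
  [6] addr=0x5b blk=22 s=2: L1-HIT | VC [19]
  [7] addr=0x4b blk=18 s=2: MISS | VC [19, 22]
  [8] addr=0x4d blk=19 s=3: VC-HIT | VC [31, 22]
  [9] addr=0x18 blk=6 s=2: MISS | VC [31, 22, 18]
  [10] addr=0x2b blk=10 s=2: MISS | VC [31, 22, 18, 6]
  [11] addr=0x19 blk=6 s=2: VC-HIT | VC [31, 22, 18, 10]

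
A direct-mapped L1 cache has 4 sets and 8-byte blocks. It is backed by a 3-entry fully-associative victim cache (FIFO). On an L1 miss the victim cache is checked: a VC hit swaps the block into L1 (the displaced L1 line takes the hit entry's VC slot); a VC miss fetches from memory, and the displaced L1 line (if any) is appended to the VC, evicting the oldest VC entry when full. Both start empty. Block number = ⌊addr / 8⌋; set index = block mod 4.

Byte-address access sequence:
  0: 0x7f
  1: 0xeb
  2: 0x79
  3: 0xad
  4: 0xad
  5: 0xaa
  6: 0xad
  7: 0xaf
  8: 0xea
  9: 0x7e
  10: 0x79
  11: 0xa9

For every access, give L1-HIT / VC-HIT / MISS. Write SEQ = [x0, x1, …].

  [0] addr=0x7f blk=15 s=3: MISS | VC []
  [1] addr=0xeb blk=29 s=1: MISS | VC []
  [2] addr=0x79 blk=15 s=3: L1-HIT | VC []
  [3] addr=0xad blk=21 s=1: MISS | VC [29]
  [4] addr=0xad blk=21 s=1: L1-HIT | VC [29]
  [5] addr=0xaa blk=21 s=1: L1-HIT | VC [29]
  [6] addr=0xad blk=21 s=1: L1-HIT | VC [29]
  [7] addr=0xaf blk=21 s=1: L1-HIT | VC [29]
  [8] addr=0xea blk=29 s=1: VC-HIT | VC [21]
  [9] addr=0x7e blk=15 s=3: L1-HIT | VC [21]
  [10] addr=0x79 blk=15 s=3: L1-HIT | VC [21]
  [11] addr=0xa9 blk=21 s=1: VC-HIT | VC [29]

SEQ = [MISS, MISS, L1-HIT, MISS, L1-HIT, L1-HIT, L1-HIT, L1-HIT, VC-HIT, L1-HIT, L1-HIT, VC-HIT]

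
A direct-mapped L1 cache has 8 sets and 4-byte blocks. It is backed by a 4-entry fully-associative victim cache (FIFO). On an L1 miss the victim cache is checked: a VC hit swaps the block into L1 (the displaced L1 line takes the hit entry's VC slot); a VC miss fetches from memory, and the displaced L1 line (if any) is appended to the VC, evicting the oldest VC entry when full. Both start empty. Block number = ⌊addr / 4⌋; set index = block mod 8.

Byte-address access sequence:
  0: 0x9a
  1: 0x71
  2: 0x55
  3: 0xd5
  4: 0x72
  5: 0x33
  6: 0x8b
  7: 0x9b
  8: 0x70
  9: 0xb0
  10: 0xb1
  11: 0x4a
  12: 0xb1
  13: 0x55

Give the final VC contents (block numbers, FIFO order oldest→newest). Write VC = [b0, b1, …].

  [0] addr=0x9a blk=38 s=6: MISS | VC []
  [1] addr=0x71 blk=28 s=4: MISS | VC []
  [2] addr=0x55 blk=21 s=5: MISS | VC []
  [3] addr=0xd5 blk=53 s=5: MISS | VC [21]
  [4] addr=0x72 blk=28 s=4: L1-HIT | VC [21]
  [5] addr=0x33 blk=12 s=4: MISS | VC [21, 28]
  [6] addr=0x8b blk=34 s=2: MISS | VC [21, 28]
  [7] addr=0x9b blk=38 s=6: L1-HIT | VC [21, 28]
  [8] addr=0x70 blk=28 s=4: VC-HIT | VC [21, 12]
  [9] addr=0xb0 blk=44 s=4: MISS | VC [21, 12, 28]
  [10] addr=0xb1 blk=44 s=4: L1-HIT | VC [21, 12, 28]
  [11] addr=0x4a blk=18 s=2: MISS | VC [21, 12, 28, 34]
  [12] addr=0xb1 blk=44 s=4: L1-HIT | VC [21, 12, 28, 34]
  [13] addr=0x55 blk=21 s=5: VC-HIT | VC [53, 12, 28, 34]

VC = [53, 12, 28, 34]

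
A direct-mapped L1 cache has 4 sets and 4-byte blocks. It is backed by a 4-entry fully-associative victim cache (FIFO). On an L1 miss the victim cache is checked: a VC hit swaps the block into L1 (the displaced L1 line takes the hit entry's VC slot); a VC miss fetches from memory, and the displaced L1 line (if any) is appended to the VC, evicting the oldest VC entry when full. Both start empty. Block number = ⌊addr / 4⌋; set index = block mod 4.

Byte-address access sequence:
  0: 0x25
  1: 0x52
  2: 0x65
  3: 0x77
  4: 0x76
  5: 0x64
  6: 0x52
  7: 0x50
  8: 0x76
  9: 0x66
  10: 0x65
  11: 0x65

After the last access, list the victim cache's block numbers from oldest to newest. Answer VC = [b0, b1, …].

  [0] addr=0x25 blk=9 s=1: MISS | VC []
  [1] addr=0x52 blk=20 s=0: MISS | VC []
  [2] addr=0x65 blk=25 s=1: MISS | VC [9]
  [3] addr=0x77 blk=29 s=1: MISS | VC [9, 25]
  [4] addr=0x76 blk=29 s=1: L1-HIT | VC [9, 25]
  [5] addr=0x64 blk=25 s=1: VC-HIT | VC [9, 29]
  [6] addr=0x52 blk=20 s=0: L1-HIT | VC [9, 29]
  [7] addr=0x50 blk=20 s=0: L1-HIT | VC [9, 29]
  [8] addr=0x76 blk=29 s=1: VC-HIT | VC [9, 25]
  [9] addr=0x66 blk=25 s=1: VC-HIT | VC [9, 29]
  [10] addr=0x65 blk=25 s=1: L1-HIT | VC [9, 29]
  [11] addr=0x65 blk=25 s=1: L1-HIT | VC [9, 29]

VC = [9, 29]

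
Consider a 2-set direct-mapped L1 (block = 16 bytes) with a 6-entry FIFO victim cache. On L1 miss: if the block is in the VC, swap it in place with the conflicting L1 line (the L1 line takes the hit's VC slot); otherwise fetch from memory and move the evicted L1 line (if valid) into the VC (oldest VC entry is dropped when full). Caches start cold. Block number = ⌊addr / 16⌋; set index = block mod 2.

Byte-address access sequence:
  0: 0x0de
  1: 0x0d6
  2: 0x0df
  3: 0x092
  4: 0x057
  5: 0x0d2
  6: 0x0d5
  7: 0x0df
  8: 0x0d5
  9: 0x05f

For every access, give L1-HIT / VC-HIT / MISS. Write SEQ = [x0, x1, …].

  [0] addr=0xde blk=13 s=1: MISS | VC []
  [1] addr=0xd6 blk=13 s=1: L1-HIT | VC []
  [2] addr=0xdf blk=13 s=1: L1-HIT | VC []
  [3] addr=0x92 blk=9 s=1: MISS | VC [13]
  [4] addr=0x57 blk=5 s=1: MISS | VC [13, 9]
  [5] addr=0xd2 blk=13 s=1: VC-HIT | VC [5, 9]
  [6] addr=0xd5 blk=13 s=1: L1-HIT | VC [5, 9]
  [7] addr=0xdf blk=13 s=1: L1-HIT | VC [5, 9]
  [8] addr=0xd5 blk=13 s=1: L1-HIT | VC [5, 9]
  [9] addr=0x5f blk=5 s=1: VC-HIT | VC [13, 9]

SEQ = [MISS, L1-HIT, L1-HIT, MISS, MISS, VC-HIT, L1-HIT, L1-HIT, L1-HIT, VC-HIT]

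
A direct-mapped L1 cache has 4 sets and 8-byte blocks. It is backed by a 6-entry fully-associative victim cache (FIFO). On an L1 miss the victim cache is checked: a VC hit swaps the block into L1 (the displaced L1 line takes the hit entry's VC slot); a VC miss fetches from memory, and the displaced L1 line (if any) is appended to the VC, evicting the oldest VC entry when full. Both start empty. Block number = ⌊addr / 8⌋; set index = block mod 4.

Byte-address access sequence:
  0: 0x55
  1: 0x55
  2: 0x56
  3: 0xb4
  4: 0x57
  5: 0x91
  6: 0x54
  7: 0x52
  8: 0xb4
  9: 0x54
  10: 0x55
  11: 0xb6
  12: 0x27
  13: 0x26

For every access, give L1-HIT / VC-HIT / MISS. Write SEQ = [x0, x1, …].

SEQ = [MISS, L1-HIT, L1-HIT, MISS, VC-HIT, MISS, VC-HIT, L1-HIT, VC-HIT, VC-HIT, L1-HIT, VC-HIT, MISS, L1-HIT]

0: 0x55 (blk 10, set 2) → MISS  vc=[]
1: 0x55 (blk 10, set 2) → L1-HIT  vc=[]
2: 0x56 (blk 10, set 2) → L1-HIT  vc=[]
3: 0xb4 (blk 22, set 2) → MISS  vc=[10]
4: 0x57 (blk 10, set 2) → VC-HIT  vc=[22]
5: 0x91 (blk 18, set 2) → MISS  vc=[22, 10]
6: 0x54 (blk 10, set 2) → VC-HIT  vc=[22, 18]
7: 0x52 (blk 10, set 2) → L1-HIT  vc=[22, 18]
8: 0xb4 (blk 22, set 2) → VC-HIT  vc=[10, 18]
9: 0x54 (blk 10, set 2) → VC-HIT  vc=[22, 18]
10: 0x55 (blk 10, set 2) → L1-HIT  vc=[22, 18]
11: 0xb6 (blk 22, set 2) → VC-HIT  vc=[10, 18]
12: 0x27 (blk 4, set 0) → MISS  vc=[10, 18]
13: 0x26 (blk 4, set 0) → L1-HIT  vc=[10, 18]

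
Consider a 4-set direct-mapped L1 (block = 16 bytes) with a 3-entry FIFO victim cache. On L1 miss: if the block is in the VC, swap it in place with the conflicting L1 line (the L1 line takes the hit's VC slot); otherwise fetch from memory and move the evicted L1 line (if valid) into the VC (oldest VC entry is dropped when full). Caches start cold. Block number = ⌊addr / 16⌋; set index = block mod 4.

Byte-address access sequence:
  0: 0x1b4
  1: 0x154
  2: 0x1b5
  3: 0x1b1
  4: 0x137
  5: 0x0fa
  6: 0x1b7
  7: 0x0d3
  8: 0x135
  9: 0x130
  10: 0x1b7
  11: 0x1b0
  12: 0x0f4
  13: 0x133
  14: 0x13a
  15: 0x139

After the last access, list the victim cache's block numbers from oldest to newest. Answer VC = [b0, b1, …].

  [0] addr=0x1b4 blk=27 s=3: MISS | VC []
  [1] addr=0x154 blk=21 s=1: MISS | VC []
  [2] addr=0x1b5 blk=27 s=3: L1-HIT | VC []
  [3] addr=0x1b1 blk=27 s=3: L1-HIT | VC []
  [4] addr=0x137 blk=19 s=3: MISS | VC [27]
  [5] addr=0xfa blk=15 s=3: MISS | VC [27, 19]
  [6] addr=0x1b7 blk=27 s=3: VC-HIT | VC [15, 19]
  [7] addr=0xd3 blk=13 s=1: MISS | VC [15, 19, 21]
  [8] addr=0x135 blk=19 s=3: VC-HIT | VC [15, 27, 21]
  [9] addr=0x130 blk=19 s=3: L1-HIT | VC [15, 27, 21]
  [10] addr=0x1b7 blk=27 s=3: VC-HIT | VC [15, 19, 21]
  [11] addr=0x1b0 blk=27 s=3: L1-HIT | VC [15, 19, 21]
  [12] addr=0xf4 blk=15 s=3: VC-HIT | VC [27, 19, 21]
  [13] addr=0x133 blk=19 s=3: VC-HIT | VC [27, 15, 21]
  [14] addr=0x13a blk=19 s=3: L1-HIT | VC [27, 15, 21]
  [15] addr=0x139 blk=19 s=3: L1-HIT | VC [27, 15, 21]

VC = [27, 15, 21]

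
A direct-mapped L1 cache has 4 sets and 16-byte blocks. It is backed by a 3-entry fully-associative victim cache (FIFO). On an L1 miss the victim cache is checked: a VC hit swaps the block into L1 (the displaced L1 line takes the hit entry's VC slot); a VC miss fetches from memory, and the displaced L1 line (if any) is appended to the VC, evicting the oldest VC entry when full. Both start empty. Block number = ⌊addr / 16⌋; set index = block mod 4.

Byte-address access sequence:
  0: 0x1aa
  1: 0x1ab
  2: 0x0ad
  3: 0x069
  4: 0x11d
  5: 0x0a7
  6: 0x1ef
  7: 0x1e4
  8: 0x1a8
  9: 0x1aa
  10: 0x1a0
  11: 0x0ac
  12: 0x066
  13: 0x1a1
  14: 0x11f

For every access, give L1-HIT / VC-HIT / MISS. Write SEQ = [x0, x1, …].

SEQ = [MISS, L1-HIT, MISS, MISS, MISS, VC-HIT, MISS, L1-HIT, VC-HIT, L1-HIT, L1-HIT, VC-HIT, VC-HIT, VC-HIT, L1-HIT]

  [0] addr=0x1aa blk=26 s=2: MISS | VC []
  [1] addr=0x1ab blk=26 s=2: L1-HIT | VC []
  [2] addr=0xad blk=10 s=2: MISS | VC [26]
  [3] addr=0x69 blk=6 s=2: MISS | VC [26, 10]
  [4] addr=0x11d blk=17 s=1: MISS | VC [26, 10]
  [5] addr=0xa7 blk=10 s=2: VC-HIT | VC [26, 6]
  [6] addr=0x1ef blk=30 s=2: MISS | VC [26, 6, 10]
  [7] addr=0x1e4 blk=30 s=2: L1-HIT | VC [26, 6, 10]
  [8] addr=0x1a8 blk=26 s=2: VC-HIT | VC [30, 6, 10]
  [9] addr=0x1aa blk=26 s=2: L1-HIT | VC [30, 6, 10]
  [10] addr=0x1a0 blk=26 s=2: L1-HIT | VC [30, 6, 10]
  [11] addr=0xac blk=10 s=2: VC-HIT | VC [30, 6, 26]
  [12] addr=0x66 blk=6 s=2: VC-HIT | VC [30, 10, 26]
  [13] addr=0x1a1 blk=26 s=2: VC-HIT | VC [30, 10, 6]
  [14] addr=0x11f blk=17 s=1: L1-HIT | VC [30, 10, 6]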